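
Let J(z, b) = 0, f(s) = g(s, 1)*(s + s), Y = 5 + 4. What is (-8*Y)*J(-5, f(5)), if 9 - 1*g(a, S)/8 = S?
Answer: 0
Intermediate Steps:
g(a, S) = 72 - 8*S
Y = 9
f(s) = 128*s (f(s) = (72 - 8*1)*(s + s) = (72 - 8)*(2*s) = 64*(2*s) = 128*s)
(-8*Y)*J(-5, f(5)) = -8*9*0 = -72*0 = 0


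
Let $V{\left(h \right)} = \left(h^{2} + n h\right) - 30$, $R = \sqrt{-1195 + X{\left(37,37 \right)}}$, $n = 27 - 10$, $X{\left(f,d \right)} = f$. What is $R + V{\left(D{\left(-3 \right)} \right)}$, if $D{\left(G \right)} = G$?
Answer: $-72 + i \sqrt{1158} \approx -72.0 + 34.029 i$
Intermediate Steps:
$n = 17$ ($n = 27 - 10 = 17$)
$R = i \sqrt{1158}$ ($R = \sqrt{-1195 + 37} = \sqrt{-1158} = i \sqrt{1158} \approx 34.029 i$)
$V{\left(h \right)} = -30 + h^{2} + 17 h$ ($V{\left(h \right)} = \left(h^{2} + 17 h\right) - 30 = -30 + h^{2} + 17 h$)
$R + V{\left(D{\left(-3 \right)} \right)} = i \sqrt{1158} + \left(-30 + \left(-3\right)^{2} + 17 \left(-3\right)\right) = i \sqrt{1158} - 72 = -72 + i \sqrt{1158}$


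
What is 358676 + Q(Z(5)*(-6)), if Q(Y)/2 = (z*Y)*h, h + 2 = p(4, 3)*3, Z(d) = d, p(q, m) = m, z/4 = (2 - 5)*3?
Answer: 373796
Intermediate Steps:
z = -36 (z = 4*((2 - 5)*3) = 4*(-3*3) = 4*(-9) = -36)
h = 7 (h = -2 + 3*3 = -2 + 9 = 7)
Q(Y) = -504*Y (Q(Y) = 2*(-36*Y*7) = 2*(-252*Y) = -504*Y)
358676 + Q(Z(5)*(-6)) = 358676 - 2520*(-6) = 358676 - 504*(-30) = 358676 + 15120 = 373796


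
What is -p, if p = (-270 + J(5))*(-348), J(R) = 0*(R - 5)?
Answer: -93960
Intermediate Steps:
J(R) = 0 (J(R) = 0*(-5 + R) = 0)
p = 93960 (p = (-270 + 0)*(-348) = -270*(-348) = 93960)
-p = -1*93960 = -93960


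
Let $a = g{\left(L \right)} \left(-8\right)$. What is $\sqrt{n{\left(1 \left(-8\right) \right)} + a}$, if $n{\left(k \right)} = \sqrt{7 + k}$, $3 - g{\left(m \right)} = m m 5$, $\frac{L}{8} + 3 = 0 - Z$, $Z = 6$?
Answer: $\sqrt{207336 + i} \approx 455.34 + 0.001 i$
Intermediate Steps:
$L = -72$ ($L = -24 + 8 \left(0 - 6\right) = -24 + 8 \left(-6\right) = -24 - 48 = -72$)
$g{\left(m \right)} = 3 - 5 m^{2}$ ($g{\left(m \right)} = 3 - m m 5 = 3 - m^{2} \cdot 5 = 3 - 5 m^{2}$)
$a = 207336$ ($a = \left(3 - 5 \left(-72\right)^{2}\right) \left(-8\right) = \left(3 - 25920\right) \left(-8\right) = \left(-25917\right) \left(-8\right) = 207336$)
$\sqrt{n{\left(1 \left(-8\right) \right)} + a} = \sqrt{\sqrt{7 + 1 \left(-8\right)} + 207336} = \sqrt{\sqrt{7 - 8} + 207336} = \sqrt{\sqrt{-1} + 207336} = \sqrt{i + 207336} = \sqrt{207336 + i}$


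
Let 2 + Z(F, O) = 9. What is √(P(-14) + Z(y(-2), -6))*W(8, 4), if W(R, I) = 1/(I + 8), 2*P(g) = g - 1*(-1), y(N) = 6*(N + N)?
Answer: √2/24 ≈ 0.058926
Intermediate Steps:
y(N) = 12*N (y(N) = 6*(2*N) = 12*N)
P(g) = ½ + g/2 (P(g) = (g - 1*(-1))/2 = (g + 1)/2 = (1 + g)/2 = ½ + g/2)
Z(F, O) = 7 (Z(F, O) = -2 + 9 = 7)
W(R, I) = 1/(8 + I)
√(P(-14) + Z(y(-2), -6))*W(8, 4) = √((½ + (½)*(-14)) + 7)/(8 + 4) = √((½ - 7) + 7)/12 = √(-13/2 + 7)*(1/12) = √(½)*(1/12) = (√2/2)*(1/12) = √2/24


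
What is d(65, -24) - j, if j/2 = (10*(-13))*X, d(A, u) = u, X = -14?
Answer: -3664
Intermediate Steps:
j = 3640 (j = 2*((10*(-13))*(-14)) = 2*(-130*(-14)) = 2*1820 = 3640)
d(65, -24) - j = -24 - 1*3640 = -24 - 3640 = -3664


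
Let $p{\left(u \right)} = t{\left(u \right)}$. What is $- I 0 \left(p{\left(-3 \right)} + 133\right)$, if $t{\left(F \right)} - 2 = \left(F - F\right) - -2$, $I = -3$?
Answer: $0$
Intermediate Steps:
$t{\left(F \right)} = 4$ ($t{\left(F \right)} = 2 + \left(\left(F - F\right) - -2\right) = 2 + \left(0 + 2\right) = 2 + 2 = 4$)
$p{\left(u \right)} = 4$
$- I 0 \left(p{\left(-3 \right)} + 133\right) = \left(-1\right) \left(-3\right) 0 \left(4 + 133\right) = 3 \cdot 0 \cdot 137 = 0 \cdot 137 = 0$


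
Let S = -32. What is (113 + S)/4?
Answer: 81/4 ≈ 20.250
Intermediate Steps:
(113 + S)/4 = (113 - 32)/4 = 81*(¼) = 81/4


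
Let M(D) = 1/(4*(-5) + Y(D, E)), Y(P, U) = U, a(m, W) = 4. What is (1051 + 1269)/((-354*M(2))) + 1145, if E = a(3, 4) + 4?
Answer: 72195/59 ≈ 1223.6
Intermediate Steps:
E = 8 (E = 4 + 4 = 8)
M(D) = -1/12 (M(D) = 1/(4*(-5) + 8) = 1/(-20 + 8) = 1/(-12) = -1/12)
(1051 + 1269)/((-354*M(2))) + 1145 = (1051 + 1269)/((-354*(-1/12))) + 1145 = 2320/(59/2) + 1145 = 2320*(2/59) + 1145 = 4640/59 + 1145 = 72195/59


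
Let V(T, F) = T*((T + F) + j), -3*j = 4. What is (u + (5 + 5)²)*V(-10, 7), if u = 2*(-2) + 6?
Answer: 4420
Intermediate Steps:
j = -4/3 (j = -⅓*4 = -4/3 ≈ -1.3333)
V(T, F) = T*(-4/3 + F + T) (V(T, F) = T*((T + F) - 4/3) = T*((F + T) - 4/3) = T*(-4/3 + F + T))
u = 2 (u = -4 + 6 = 2)
(u + (5 + 5)²)*V(-10, 7) = (2 + (5 + 5)²)*((⅓)*(-10)*(-4 + 3*7 + 3*(-10))) = (2 + 10²)*((⅓)*(-10)*(-4 + 21 - 30)) = (2 + 100)*((⅓)*(-10)*(-13)) = 102*(130/3) = 4420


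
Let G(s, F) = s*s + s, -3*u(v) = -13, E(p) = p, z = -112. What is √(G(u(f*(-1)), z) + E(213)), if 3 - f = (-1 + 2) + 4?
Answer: 5*√85/3 ≈ 15.366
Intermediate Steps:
f = -2 (f = 3 - ((-1 + 2) + 4) = 3 - (1 + 4) = 3 - 1*5 = 3 - 5 = -2)
u(v) = 13/3 (u(v) = -⅓*(-13) = 13/3)
G(s, F) = s + s² (G(s, F) = s² + s = s + s²)
√(G(u(f*(-1)), z) + E(213)) = √(13*(1 + 13/3)/3 + 213) = √((13/3)*(16/3) + 213) = √(208/9 + 213) = √(2125/9) = 5*√85/3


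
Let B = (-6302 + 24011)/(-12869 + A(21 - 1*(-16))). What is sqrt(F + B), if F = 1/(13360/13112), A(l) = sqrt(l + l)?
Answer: sqrt(-14164504130 - 2737130*sqrt(74))/(1670*sqrt(12869 - sqrt(74))) ≈ 0.62895*I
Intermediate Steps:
A(l) = sqrt(2)*sqrt(l) (A(l) = sqrt(2*l) = sqrt(2)*sqrt(l))
F = 1639/1670 (F = 1/(13360*(1/13112)) = 1/(1670/1639) = 1639/1670 ≈ 0.98144)
B = 17709/(-12869 + sqrt(74)) (B = (-6302 + 24011)/(-12869 + sqrt(2)*sqrt(21 - 1*(-16))) = 17709/(-12869 + sqrt(2)*sqrt(21 + 16)) = 17709/(-12869 + sqrt(2)*sqrt(37)) = 17709/(-12869 + sqrt(74)) ≈ -1.3770)
sqrt(F + B) = sqrt(1639/1670 + (-227897121/165611087 - 17709*sqrt(74)/165611087)) = sqrt(-109151620477/276570515290 - 17709*sqrt(74)/165611087)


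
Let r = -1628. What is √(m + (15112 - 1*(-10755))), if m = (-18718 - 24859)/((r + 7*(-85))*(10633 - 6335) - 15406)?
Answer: 7*√12086518941936645/4784930 ≈ 160.83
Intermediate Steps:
m = 43577/9569860 (m = (-18718 - 24859)/((-1628 + 7*(-85))*(10633 - 6335) - 15406) = -43577/((-1628 - 595)*4298 - 15406) = -43577/(-2223*4298 - 15406) = -43577/(-9554454 - 15406) = -43577/(-9569860) = -43577*(-1/9569860) = 43577/9569860 ≈ 0.0045536)
√(m + (15112 - 1*(-10755))) = √(43577/9569860 + (15112 - 1*(-10755))) = √(43577/9569860 + (15112 + 10755)) = √(43577/9569860 + 25867) = √(247543612197/9569860) = 7*√12086518941936645/4784930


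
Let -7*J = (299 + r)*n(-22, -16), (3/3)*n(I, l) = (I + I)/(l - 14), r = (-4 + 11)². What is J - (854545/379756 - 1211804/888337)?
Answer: -871383225894579/11807295702020 ≈ -73.800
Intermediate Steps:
r = 49 (r = 7² = 49)
n(I, l) = 2*I/(-14 + l) (n(I, l) = (I + I)/(l - 14) = (2*I)/(-14 + l) = 2*I/(-14 + l))
J = -2552/35 (J = -(299 + 49)*2*(-22)/(-14 - 16)/7 = -348*2*(-22)/(-30)/7 = -348*2*(-22)*(-1/30)/7 = -348*22/(7*15) = -⅐*2552/5 = -2552/35 ≈ -72.914)
J - (854545/379756 - 1211804/888337) = -2552/35 - (854545/379756 - 1211804/888337) = -2552/35 - 1*298934101841/337351305772 = -2552/35 - 298934101841/337351305772 = -871383225894579/11807295702020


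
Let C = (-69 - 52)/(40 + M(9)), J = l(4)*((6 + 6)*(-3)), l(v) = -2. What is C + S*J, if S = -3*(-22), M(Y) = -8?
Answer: 151943/32 ≈ 4748.2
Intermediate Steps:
J = 72 (J = -2*(6 + 6)*(-3) = -24*(-3) = -2*(-36) = 72)
C = -121/32 (C = (-69 - 52)/(40 - 8) = -121/32 ≈ -3.7813)
S = 66
C + S*J = -121/32 + 66*72 = -121/32 + 4752 = 151943/32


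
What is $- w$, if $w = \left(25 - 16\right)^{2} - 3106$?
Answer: $3025$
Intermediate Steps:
$w = -3025$ ($w = 9^{2} - 3106 = 81 - 3106 = -3025$)
$- w = \left(-1\right) \left(-3025\right) = 3025$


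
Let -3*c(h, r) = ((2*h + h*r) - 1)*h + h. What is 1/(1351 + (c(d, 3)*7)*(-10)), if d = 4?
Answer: 3/9653 ≈ 0.00031078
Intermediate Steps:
c(h, r) = -h/3 - h*(-1 + 2*h + h*r)/3 (c(h, r) = -(((2*h + h*r) - 1)*h + h)/3 = -((-1 + 2*h + h*r)*h + h)/3 = -(h*(-1 + 2*h + h*r) + h)/3 = -(h + h*(-1 + 2*h + h*r))/3 = -h/3 - h*(-1 + 2*h + h*r)/3)
1/(1351 + (c(d, 3)*7)*(-10)) = 1/(1351 + (((⅓)*4²*(-2 - 1*3))*7)*(-10)) = 1/(1351 + (((⅓)*16*(-2 - 3))*7)*(-10)) = 1/(1351 + (((⅓)*16*(-5))*7)*(-10)) = 1/(1351 - 80/3*7*(-10)) = 1/(1351 - 560/3*(-10)) = 1/(1351 + 5600/3) = 1/(9653/3) = 3/9653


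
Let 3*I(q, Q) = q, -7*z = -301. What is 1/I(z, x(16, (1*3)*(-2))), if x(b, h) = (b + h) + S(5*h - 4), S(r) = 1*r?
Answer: 3/43 ≈ 0.069767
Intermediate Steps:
z = 43 (z = -1/7*(-301) = 43)
S(r) = r
x(b, h) = -4 + b + 6*h (x(b, h) = (b + h) + (5*h - 4) = (b + h) + (-4 + 5*h) = -4 + b + 6*h)
I(q, Q) = q/3
1/I(z, x(16, (1*3)*(-2))) = 1/((1/3)*43) = 1/(43/3) = 3/43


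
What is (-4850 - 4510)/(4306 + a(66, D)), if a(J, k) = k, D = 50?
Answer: -260/121 ≈ -2.1488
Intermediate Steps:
(-4850 - 4510)/(4306 + a(66, D)) = (-4850 - 4510)/(4306 + 50) = -9360/4356 = -9360*1/4356 = -260/121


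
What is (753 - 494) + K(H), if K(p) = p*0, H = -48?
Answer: 259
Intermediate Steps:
K(p) = 0
(753 - 494) + K(H) = (753 - 494) + 0 = 259 + 0 = 259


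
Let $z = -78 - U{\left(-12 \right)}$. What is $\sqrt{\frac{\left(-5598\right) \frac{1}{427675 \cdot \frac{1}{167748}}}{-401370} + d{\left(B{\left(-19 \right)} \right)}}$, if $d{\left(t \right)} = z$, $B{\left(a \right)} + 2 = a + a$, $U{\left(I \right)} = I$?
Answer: $\frac{i \sqrt{2160642787197349476990}}{5721863825} \approx 8.1237 i$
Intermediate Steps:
$z = -66$ ($z = -78 - -12 = -78 + 12 = -66$)
$B{\left(a \right)} = -2 + 2 a$ ($B{\left(a \right)} = -2 + \left(a + a\right) = -2 + 2 a$)
$d{\left(t \right)} = -66$
$\sqrt{\frac{\left(-5598\right) \frac{1}{427675 \cdot \frac{1}{167748}}}{-401370} + d{\left(B{\left(-19 \right)} \right)}} = \sqrt{\frac{\left(-5598\right) \frac{1}{427675 \cdot \frac{1}{167748}}}{-401370} - 66} = \sqrt{- \frac{5598}{427675 \cdot \frac{1}{167748}} \left(- \frac{1}{401370}\right) - 66} = \sqrt{- \frac{5598}{\frac{427675}{167748}} \left(- \frac{1}{401370}\right) - 66} = \sqrt{\left(-5598\right) \frac{167748}{427675} \left(- \frac{1}{401370}\right) - 66} = \sqrt{\left(- \frac{939053304}{427675}\right) \left(- \frac{1}{401370}\right) - 66} = \sqrt{\frac{156508884}{28609319125} - 66} = \sqrt{- \frac{1888058553366}{28609319125}} = \frac{i \sqrt{2160642787197349476990}}{5721863825}$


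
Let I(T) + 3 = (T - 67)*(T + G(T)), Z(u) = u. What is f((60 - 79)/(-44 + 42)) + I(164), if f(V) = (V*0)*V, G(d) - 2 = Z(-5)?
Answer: 15614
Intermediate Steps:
G(d) = -3 (G(d) = 2 - 5 = -3)
f(V) = 0 (f(V) = 0*V = 0)
I(T) = -3 + (-67 + T)*(-3 + T) (I(T) = -3 + (T - 67)*(T - 3) = -3 + (-67 + T)*(-3 + T))
f((60 - 79)/(-44 + 42)) + I(164) = 0 + (198 + 164² - 70*164) = 0 + (198 + 26896 - 11480) = 0 + 15614 = 15614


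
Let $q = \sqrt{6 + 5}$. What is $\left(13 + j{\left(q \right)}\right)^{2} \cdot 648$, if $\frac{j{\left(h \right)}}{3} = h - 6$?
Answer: $80352 - 19440 \sqrt{11} \approx 15877.0$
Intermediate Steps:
$q = \sqrt{11} \approx 3.3166$
$j{\left(h \right)} = -18 + 3 h$ ($j{\left(h \right)} = 3 \left(h - 6\right) = 3 \left(-6 + h\right) = -18 + 3 h$)
$\left(13 + j{\left(q \right)}\right)^{2} \cdot 648 = \left(13 - \left(18 - 3 \sqrt{11}\right)\right)^{2} \cdot 648 = \left(-5 + 3 \sqrt{11}\right)^{2} \cdot 648 = 648 \left(-5 + 3 \sqrt{11}\right)^{2}$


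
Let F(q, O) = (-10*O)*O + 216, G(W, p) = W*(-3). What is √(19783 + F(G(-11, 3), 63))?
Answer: I*√19691 ≈ 140.32*I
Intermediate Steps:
G(W, p) = -3*W
F(q, O) = 216 - 10*O² (F(q, O) = -10*O² + 216 = 216 - 10*O²)
√(19783 + F(G(-11, 3), 63)) = √(19783 + (216 - 10*63²)) = √(19783 + (216 - 10*3969)) = √(19783 + (216 - 39690)) = √(19783 - 39474) = √(-19691) = I*√19691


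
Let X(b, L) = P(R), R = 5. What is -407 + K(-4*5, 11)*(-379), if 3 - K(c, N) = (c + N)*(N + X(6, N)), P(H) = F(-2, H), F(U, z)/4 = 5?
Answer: -107285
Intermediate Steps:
F(U, z) = 20 (F(U, z) = 4*5 = 20)
P(H) = 20
X(b, L) = 20
K(c, N) = 3 - (20 + N)*(N + c) (K(c, N) = 3 - (c + N)*(N + 20) = 3 - (N + c)*(20 + N) = 3 - (20 + N)*(N + c))
-407 + K(-4*5, 11)*(-379) = -407 + (3 - 1*11² - 20*11 - (-80)*5 - 1*11*(-4*5))*(-379) = -407 + (3 - 1*121 - 220 - 20*(-20) - 1*11*(-20))*(-379) = -407 + (3 - 121 - 220 + 400 + 220)*(-379) = -407 + 282*(-379) = -407 - 106878 = -107285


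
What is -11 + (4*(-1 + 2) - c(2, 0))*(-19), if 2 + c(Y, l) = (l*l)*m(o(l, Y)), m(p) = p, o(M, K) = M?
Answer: -125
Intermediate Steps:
c(Y, l) = -2 + l**3 (c(Y, l) = -2 + (l*l)*l = -2 + l**2*l = -2 + l**3)
-11 + (4*(-1 + 2) - c(2, 0))*(-19) = -11 + (4*(-1 + 2) - (-2 + 0**3))*(-19) = -11 + (4*1 - (-2 + 0))*(-19) = -11 + (4 - 1*(-2))*(-19) = -11 + (4 + 2)*(-19) = -11 + 6*(-19) = -11 - 114 = -125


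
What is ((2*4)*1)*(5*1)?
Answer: 40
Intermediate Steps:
((2*4)*1)*(5*1) = (8*1)*5 = 8*5 = 40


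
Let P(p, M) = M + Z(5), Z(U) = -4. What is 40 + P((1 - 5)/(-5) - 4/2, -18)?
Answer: 18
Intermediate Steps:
P(p, M) = -4 + M (P(p, M) = M - 4 = -4 + M)
40 + P((1 - 5)/(-5) - 4/2, -18) = 40 + (-4 - 18) = 40 - 22 = 18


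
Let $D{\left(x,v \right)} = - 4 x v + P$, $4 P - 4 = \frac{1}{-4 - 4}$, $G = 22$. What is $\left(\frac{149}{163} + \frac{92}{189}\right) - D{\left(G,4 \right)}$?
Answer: $\frac{347436055}{985824} \approx 352.43$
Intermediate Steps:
$P = \frac{31}{32}$ ($P = 1 + \frac{1}{4 \left(-4 - 4\right)} = 1 + \frac{1}{4 \left(-8\right)} = 1 + \frac{1}{4} \left(- \frac{1}{8}\right) = 1 - \frac{1}{32} = \frac{31}{32} \approx 0.96875$)
$D{\left(x,v \right)} = \frac{31}{32} - 4 v x$ ($D{\left(x,v \right)} = - 4 x v + \frac{31}{32} = - 4 v x + \frac{31}{32} = \frac{31}{32} - 4 v x$)
$\left(\frac{149}{163} + \frac{92}{189}\right) - D{\left(G,4 \right)} = \left(\frac{149}{163} + \frac{92}{189}\right) - \left(\frac{31}{32} - 16 \cdot 22\right) = \left(149 \cdot \frac{1}{163} + 92 \cdot \frac{1}{189}\right) - \left(\frac{31}{32} - 352\right) = \left(\frac{149}{163} + \frac{92}{189}\right) - - \frac{11233}{32} = \frac{43157}{30807} + \frac{11233}{32} = \frac{347436055}{985824}$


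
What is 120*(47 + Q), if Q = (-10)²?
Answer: 17640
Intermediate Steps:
Q = 100
120*(47 + Q) = 120*(47 + 100) = 120*147 = 17640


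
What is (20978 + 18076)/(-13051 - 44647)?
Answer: -19527/28849 ≈ -0.67687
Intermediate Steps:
(20978 + 18076)/(-13051 - 44647) = 39054/(-57698) = 39054*(-1/57698) = -19527/28849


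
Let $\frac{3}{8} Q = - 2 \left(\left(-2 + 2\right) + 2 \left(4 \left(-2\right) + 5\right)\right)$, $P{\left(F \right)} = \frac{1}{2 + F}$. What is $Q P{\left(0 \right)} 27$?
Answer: $432$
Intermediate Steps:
$Q = 32$ ($Q = \frac{8 \left(- 2 \left(\left(-2 + 2\right) + 2 \left(4 \left(-2\right) + 5\right)\right)\right)}{3} = \frac{8 \left(- 2 \left(0 + 2 \left(-8 + 5\right)\right)\right)}{3} = \frac{8 \left(- 2 \left(0 + 2 \left(-3\right)\right)\right)}{3} = \frac{8 \left(- 2 \left(0 - 6\right)\right)}{3} = \frac{8 \left(\left(-2\right) \left(-6\right)\right)}{3} = \frac{8}{3} \cdot 12 = 32$)
$Q P{\left(0 \right)} 27 = \frac{32}{2 + 0} \cdot 27 = \frac{32}{2} \cdot 27 = 32 \cdot \frac{1}{2} \cdot 27 = 16 \cdot 27 = 432$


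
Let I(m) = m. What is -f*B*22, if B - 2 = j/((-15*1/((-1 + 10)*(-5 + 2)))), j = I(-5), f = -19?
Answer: -2926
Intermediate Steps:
j = -5
B = -7 (B = 2 - 5*(-(-1 + 10)*(-5 + 2)/15) = 2 - 5/((-15/(9*(-3)))) = 2 - 5/((-15/(-27))) = 2 - 5/((-15*(-1/27))) = 2 - 5/5/9 = 2 - 5*9/5 = 2 - 9 = -7)
-f*B*22 = -(-19*(-7))*22 = -133*22 = -1*2926 = -2926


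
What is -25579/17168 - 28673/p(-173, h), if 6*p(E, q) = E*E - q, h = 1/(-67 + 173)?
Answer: -131408271857/18155005488 ≈ -7.2381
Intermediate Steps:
h = 1/106 ≈ 0.0094340
p(E, q) = -q/6 + E**2/6 (p(E, q) = (E*E - q)/6 = (E**2 - q)/6 = -q/6 + E**2/6)
-25579/17168 - 28673/p(-173, h) = -25579/17168 - 28673/(-1/6*1/106 + (1/6)*(-173)**2) = -25579*1/17168 - 28673/(-1/636 + (1/6)*29929) = -25579/17168 - 28673/(-1/636 + 29929/6) = -25579/17168 - 28673/1057491/212 = -25579/17168 - 28673*212/1057491 = -25579/17168 - 6078676/1057491 = -131408271857/18155005488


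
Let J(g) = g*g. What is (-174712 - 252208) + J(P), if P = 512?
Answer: -164776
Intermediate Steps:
J(g) = g**2
(-174712 - 252208) + J(P) = (-174712 - 252208) + 512**2 = -426920 + 262144 = -164776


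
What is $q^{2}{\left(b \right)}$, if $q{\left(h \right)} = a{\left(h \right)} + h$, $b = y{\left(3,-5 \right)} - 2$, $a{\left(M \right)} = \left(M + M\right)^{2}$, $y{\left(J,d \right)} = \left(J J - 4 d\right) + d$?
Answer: $3833764$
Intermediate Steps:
$y{\left(J,d \right)} = J^{2} - 3 d$ ($y{\left(J,d \right)} = \left(J^{2} - 4 d\right) + d = J^{2} - 3 d$)
$a{\left(M \right)} = 4 M^{2}$ ($a{\left(M \right)} = \left(2 M\right)^{2} = 4 M^{2}$)
$b = 22$ ($b = \left(3^{2} - -15\right) - 2 = \left(9 + 15\right) - 2 = 24 - 2 = 22$)
$q{\left(h \right)} = h + 4 h^{2}$ ($q{\left(h \right)} = 4 h^{2} + h = h + 4 h^{2}$)
$q^{2}{\left(b \right)} = \left(22 \left(1 + 4 \cdot 22\right)\right)^{2} = \left(22 \left(1 + 88\right)\right)^{2} = \left(22 \cdot 89\right)^{2} = 1958^{2} = 3833764$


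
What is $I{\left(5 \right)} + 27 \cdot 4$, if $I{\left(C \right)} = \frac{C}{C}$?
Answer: $109$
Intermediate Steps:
$I{\left(C \right)} = 1$
$I{\left(5 \right)} + 27 \cdot 4 = 1 + 27 \cdot 4 = 1 + 108 = 109$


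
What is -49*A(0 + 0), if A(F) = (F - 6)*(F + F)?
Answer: 0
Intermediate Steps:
A(F) = 2*F*(-6 + F) (A(F) = (-6 + F)*(2*F) = 2*F*(-6 + F))
-49*A(0 + 0) = -98*(0 + 0)*(-6 + (0 + 0)) = -98*0*(-6 + 0) = -98*0*(-6) = -49*0 = 0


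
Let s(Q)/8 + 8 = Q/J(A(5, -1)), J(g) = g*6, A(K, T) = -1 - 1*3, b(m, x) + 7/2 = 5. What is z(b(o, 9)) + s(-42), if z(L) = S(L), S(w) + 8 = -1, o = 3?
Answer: -59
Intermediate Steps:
b(m, x) = 3/2 (b(m, x) = -7/2 + 5 = 3/2)
S(w) = -9 (S(w) = -8 - 1 = -9)
A(K, T) = -4 (A(K, T) = -1 - 3 = -4)
z(L) = -9
J(g) = 6*g
s(Q) = -64 - Q/3 (s(Q) = -64 + 8*(Q/((6*(-4)))) = -64 + 8*(Q/(-24)) = -64 + 8*(Q*(-1/24)) = -64 + 8*(-Q/24) = -64 - Q/3)
z(b(o, 9)) + s(-42) = -9 + (-64 - 1/3*(-42)) = -9 + (-64 + 14) = -9 - 50 = -59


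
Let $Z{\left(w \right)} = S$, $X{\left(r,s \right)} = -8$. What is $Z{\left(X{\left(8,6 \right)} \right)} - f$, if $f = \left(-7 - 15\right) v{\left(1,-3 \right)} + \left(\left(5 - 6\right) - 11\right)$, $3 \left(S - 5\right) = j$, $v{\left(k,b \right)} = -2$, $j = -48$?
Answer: $-43$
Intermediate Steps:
$S = -11$ ($S = 5 + \frac{1}{3} \left(-48\right) = 5 - 16 = -11$)
$Z{\left(w \right)} = -11$
$f = 32$ ($f = \left(-7 - 15\right) \left(-2\right) + \left(\left(5 - 6\right) - 11\right) = \left(-7 - 15\right) \left(-2\right) - 12 = \left(-22\right) \left(-2\right) - 12 = 44 - 12 = 32$)
$Z{\left(X{\left(8,6 \right)} \right)} - f = -11 - 32 = -43$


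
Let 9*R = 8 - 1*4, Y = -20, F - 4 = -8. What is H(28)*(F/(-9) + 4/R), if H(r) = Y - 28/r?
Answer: -595/3 ≈ -198.33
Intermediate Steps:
F = -4 (F = 4 - 8 = -4)
R = 4/9 (R = (8 - 1*4)/9 = (8 - 4)/9 = (⅑)*4 = 4/9 ≈ 0.44444)
H(r) = -20 - 28/r
H(28)*(F/(-9) + 4/R) = (-20 - 28/28)*(-4/(-9) + 4/(4/9)) = (-20 - 28*1/28)*(-4*(-⅑) + 4*(9/4)) = (-20 - 1)*(4/9 + 9) = -21*85/9 = -595/3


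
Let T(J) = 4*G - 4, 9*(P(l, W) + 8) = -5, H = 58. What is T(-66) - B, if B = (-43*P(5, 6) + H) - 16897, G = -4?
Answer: 148060/9 ≈ 16451.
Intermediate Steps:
P(l, W) = -77/9 (P(l, W) = -8 + (1/9)*(-5) = -8 - 5/9 = -77/9)
B = -148240/9 (B = (-43*(-77/9) + 58) - 16897 = (3311/9 + 58) - 16897 = 3833/9 - 16897 = -148240/9 ≈ -16471.)
T(J) = -20 (T(J) = 4*(-4) - 4 = -16 - 4 = -20)
T(-66) - B = -20 - 1*(-148240/9) = -20 + 148240/9 = 148060/9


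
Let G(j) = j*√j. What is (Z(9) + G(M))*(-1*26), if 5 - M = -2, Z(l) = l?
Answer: -234 - 182*√7 ≈ -715.53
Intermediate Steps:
M = 7 (M = 5 - 1*(-2) = 5 + 2 = 7)
G(j) = j^(3/2)
(Z(9) + G(M))*(-1*26) = (9 + 7^(3/2))*(-1*26) = (9 + 7*√7)*(-26) = -234 - 182*√7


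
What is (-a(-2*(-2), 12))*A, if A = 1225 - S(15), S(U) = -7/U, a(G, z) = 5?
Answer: -18382/3 ≈ -6127.3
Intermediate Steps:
A = 18382/15 (A = 1225 - (-7)/15 = 1225 - 1*(-7/15) = 1225 + 7/15 = 18382/15 ≈ 1225.5)
(-a(-2*(-2), 12))*A = -1*5*(18382/15) = -5*18382/15 = -18382/3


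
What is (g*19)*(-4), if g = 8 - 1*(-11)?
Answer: -1444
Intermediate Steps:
g = 19 (g = 8 + 11 = 19)
(g*19)*(-4) = (19*19)*(-4) = 361*(-4) = -1444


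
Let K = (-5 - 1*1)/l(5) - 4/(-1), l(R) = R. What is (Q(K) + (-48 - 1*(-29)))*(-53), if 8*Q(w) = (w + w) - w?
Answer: 19769/20 ≈ 988.45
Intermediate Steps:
K = 14/5 (K = (-5 - 1*1)/5 - 4/(-1) = (-5 - 1)*(⅕) - 4*(-1) = -6*⅕ + 4 = -6/5 + 4 = 14/5 ≈ 2.8000)
Q(w) = w/8 (Q(w) = ((w + w) - w)/8 = (2*w - w)/8 = w/8)
(Q(K) + (-48 - 1*(-29)))*(-53) = ((⅛)*(14/5) + (-48 - 1*(-29)))*(-53) = (7/20 + (-48 + 29))*(-53) = (7/20 - 19)*(-53) = -373/20*(-53) = 19769/20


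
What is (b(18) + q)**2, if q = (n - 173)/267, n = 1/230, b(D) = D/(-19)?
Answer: 384966888849/151266544900 ≈ 2.5450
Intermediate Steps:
b(D) = -D/19 (b(D) = D*(-1/19) = -D/19)
n = 1/230 ≈ 0.0043478
q = -13263/20470 (q = (1/230 - 173)/267 = -39789/230*1/267 = -13263/20470 ≈ -0.64792)
(b(18) + q)**2 = (-1/19*18 - 13263/20470)**2 = (-18/19 - 13263/20470)**2 = (-620457/388930)**2 = 384966888849/151266544900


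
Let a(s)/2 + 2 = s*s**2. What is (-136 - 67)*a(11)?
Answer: -539574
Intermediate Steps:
a(s) = -4 + 2*s**3 (a(s) = -4 + 2*(s*s**2) = -4 + 2*s**3)
(-136 - 67)*a(11) = (-136 - 67)*(-4 + 2*11**3) = -203*(-4 + 2*1331) = -203*(-4 + 2662) = -203*2658 = -539574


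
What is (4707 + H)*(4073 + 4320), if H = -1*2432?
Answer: 19094075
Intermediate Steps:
H = -2432
(4707 + H)*(4073 + 4320) = (4707 - 2432)*(4073 + 4320) = 2275*8393 = 19094075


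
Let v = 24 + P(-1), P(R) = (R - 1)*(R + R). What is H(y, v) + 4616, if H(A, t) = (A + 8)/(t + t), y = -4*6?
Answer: 32310/7 ≈ 4615.7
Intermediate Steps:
P(R) = 2*R*(-1 + R) (P(R) = (-1 + R)*(2*R) = 2*R*(-1 + R))
v = 28 (v = 24 + 2*(-1)*(-1 - 1) = 24 + 2*(-1)*(-2) = 24 + 4 = 28)
y = -24
H(A, t) = (8 + A)/(2*t) (H(A, t) = (8 + A)/((2*t)) = (8 + A)*(1/(2*t)) = (8 + A)/(2*t))
H(y, v) + 4616 = (½)*(8 - 24)/28 + 4616 = (½)*(1/28)*(-16) + 4616 = -2/7 + 4616 = 32310/7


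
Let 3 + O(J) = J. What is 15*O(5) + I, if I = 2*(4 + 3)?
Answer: 44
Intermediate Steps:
O(J) = -3 + J
I = 14 (I = 2*7 = 14)
15*O(5) + I = 15*(-3 + 5) + 14 = 15*2 + 14 = 30 + 14 = 44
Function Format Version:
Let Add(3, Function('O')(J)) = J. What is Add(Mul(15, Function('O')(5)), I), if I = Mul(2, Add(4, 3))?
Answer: 44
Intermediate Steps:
Function('O')(J) = Add(-3, J)
I = 14 (I = Mul(2, 7) = 14)
Add(Mul(15, Function('O')(5)), I) = Add(Mul(15, Add(-3, 5)), 14) = Add(Mul(15, 2), 14) = Add(30, 14) = 44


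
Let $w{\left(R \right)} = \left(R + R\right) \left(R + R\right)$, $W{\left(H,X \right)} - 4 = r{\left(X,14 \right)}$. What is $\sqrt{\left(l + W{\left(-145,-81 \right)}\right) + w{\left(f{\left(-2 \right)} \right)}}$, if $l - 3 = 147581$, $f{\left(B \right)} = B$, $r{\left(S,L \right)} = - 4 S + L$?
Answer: $3 \sqrt{16438} \approx 384.63$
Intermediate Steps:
$r{\left(S,L \right)} = L - 4 S$
$W{\left(H,X \right)} = 18 - 4 X$ ($W{\left(H,X \right)} = 4 - \left(-14 + 4 X\right) = 18 - 4 X$)
$w{\left(R \right)} = 4 R^{2}$ ($w{\left(R \right)} = 2 R 2 R = 4 R^{2}$)
$l = 147584$ ($l = 3 + 147581 = 147584$)
$\sqrt{\left(l + W{\left(-145,-81 \right)}\right) + w{\left(f{\left(-2 \right)} \right)}} = \sqrt{\left(147584 + \left(18 - -324\right)\right) + 4 \left(-2\right)^{2}} = \sqrt{\left(147584 + \left(18 + 324\right)\right) + 4 \cdot 4} = \sqrt{\left(147584 + 342\right) + 16} = \sqrt{147926 + 16} = \sqrt{147942} = 3 \sqrt{16438}$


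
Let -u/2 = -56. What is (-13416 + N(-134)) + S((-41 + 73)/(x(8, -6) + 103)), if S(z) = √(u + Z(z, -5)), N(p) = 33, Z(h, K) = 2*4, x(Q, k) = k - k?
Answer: -13383 + 2*√30 ≈ -13372.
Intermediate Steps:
x(Q, k) = 0
Z(h, K) = 8
u = 112 (u = -2*(-56) = 112)
S(z) = 2*√30 (S(z) = √(112 + 8) = √120 = 2*√30)
(-13416 + N(-134)) + S((-41 + 73)/(x(8, -6) + 103)) = (-13416 + 33) + 2*√30 = -13383 + 2*√30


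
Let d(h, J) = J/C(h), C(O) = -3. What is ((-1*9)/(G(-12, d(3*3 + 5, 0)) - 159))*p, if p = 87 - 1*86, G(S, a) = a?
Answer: 3/53 ≈ 0.056604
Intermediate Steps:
d(h, J) = -J/3 (d(h, J) = J/(-3) = J*(-⅓) = -J/3)
p = 1 (p = 87 - 86 = 1)
((-1*9)/(G(-12, d(3*3 + 5, 0)) - 159))*p = ((-1*9)/(-⅓*0 - 159))*1 = (-9/(0 - 159))*1 = (-9/(-159))*1 = -1/159*(-9)*1 = (3/53)*1 = 3/53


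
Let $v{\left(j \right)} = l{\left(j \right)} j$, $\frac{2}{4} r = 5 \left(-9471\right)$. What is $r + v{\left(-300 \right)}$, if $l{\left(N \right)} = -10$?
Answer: $-91710$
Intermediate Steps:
$r = -94710$ ($r = 2 \cdot 5 \left(-9471\right) = 2 \left(-47355\right) = -94710$)
$v{\left(j \right)} = - 10 j$
$r + v{\left(-300 \right)} = -94710 - -3000 = -94710 + 3000 = -91710$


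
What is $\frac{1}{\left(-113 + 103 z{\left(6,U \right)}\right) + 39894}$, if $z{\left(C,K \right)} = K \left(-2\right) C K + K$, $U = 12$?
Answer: $- \frac{1}{136967} \approx -7.301 \cdot 10^{-6}$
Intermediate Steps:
$z{\left(C,K \right)} = K - 2 C K^{2}$ ($z{\left(C,K \right)} = - 2 K C K + K = - 2 C K K + K = - 2 C K^{2} + K = K - 2 C K^{2}$)
$\frac{1}{\left(-113 + 103 z{\left(6,U \right)}\right) + 39894} = \frac{1}{\left(-113 + 103 \cdot 12 \left(1 - 12 \cdot 12\right)\right) + 39894} = \frac{1}{\left(-113 + 103 \cdot 12 \left(1 - 144\right)\right) + 39894} = \frac{1}{\left(-113 + 103 \cdot 12 \left(-143\right)\right) + 39894} = \frac{1}{\left(-113 + 103 \left(-1716\right)\right) + 39894} = \frac{1}{\left(-113 - 176748\right) + 39894} = \frac{1}{-176861 + 39894} = \frac{1}{-136967} = - \frac{1}{136967}$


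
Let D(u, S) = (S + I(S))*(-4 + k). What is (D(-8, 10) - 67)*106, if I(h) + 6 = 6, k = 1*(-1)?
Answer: -12402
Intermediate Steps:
k = -1
I(h) = 0 (I(h) = -6 + 6 = 0)
D(u, S) = -5*S (D(u, S) = (S + 0)*(-4 - 1) = S*(-5) = -5*S)
(D(-8, 10) - 67)*106 = (-5*10 - 67)*106 = (-50 - 67)*106 = -117*106 = -12402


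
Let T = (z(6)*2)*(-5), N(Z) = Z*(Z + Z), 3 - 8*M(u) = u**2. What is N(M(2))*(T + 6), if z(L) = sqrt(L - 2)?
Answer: -7/16 ≈ -0.43750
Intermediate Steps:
M(u) = 3/8 - u**2/8
z(L) = sqrt(-2 + L)
N(Z) = 2*Z**2 (N(Z) = Z*(2*Z) = 2*Z**2)
T = -20 (T = (sqrt(-2 + 6)*2)*(-5) = (sqrt(4)*2)*(-5) = (2*2)*(-5) = 4*(-5) = -20)
N(M(2))*(T + 6) = (2*(3/8 - 1/8*2**2)**2)*(-20 + 6) = (2*(3/8 - 1/8*4)**2)*(-14) = (2*(3/8 - 1/2)**2)*(-14) = (2*(-1/8)**2)*(-14) = (2*(1/64))*(-14) = (1/32)*(-14) = -7/16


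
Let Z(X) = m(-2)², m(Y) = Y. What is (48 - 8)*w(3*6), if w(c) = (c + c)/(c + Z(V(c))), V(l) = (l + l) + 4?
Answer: 720/11 ≈ 65.455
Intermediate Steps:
V(l) = 4 + 2*l (V(l) = 2*l + 4 = 4 + 2*l)
Z(X) = 4 (Z(X) = (-2)² = 4)
w(c) = 2*c/(4 + c) (w(c) = (c + c)/(c + 4) = (2*c)/(4 + c) = 2*c/(4 + c))
(48 - 8)*w(3*6) = (48 - 8)*(2*(3*6)/(4 + 3*6)) = 40*(2*18/(4 + 18)) = 40*(2*18/22) = 40*(2*18*(1/22)) = 40*(18/11) = 720/11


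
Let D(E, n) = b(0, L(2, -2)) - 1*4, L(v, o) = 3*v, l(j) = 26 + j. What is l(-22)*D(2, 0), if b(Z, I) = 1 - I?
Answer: -36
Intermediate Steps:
D(E, n) = -9 (D(E, n) = (1 - 3*2) - 1*4 = (1 - 1*6) - 4 = (1 - 6) - 4 = -5 - 4 = -9)
l(-22)*D(2, 0) = (26 - 22)*(-9) = 4*(-9) = -36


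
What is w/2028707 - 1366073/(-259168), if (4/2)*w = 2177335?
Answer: 3053509636251/525775935776 ≈ 5.8076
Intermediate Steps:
w = 2177335/2 (w = (1/2)*2177335 = 2177335/2 ≈ 1.0887e+6)
w/2028707 - 1366073/(-259168) = (2177335/2)/2028707 - 1366073/(-259168) = (2177335/2)*(1/2028707) - 1366073*(-1/259168) = 2177335/4057414 + 1366073/259168 = 3053509636251/525775935776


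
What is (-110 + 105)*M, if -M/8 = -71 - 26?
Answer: -3880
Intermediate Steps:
M = 776 (M = -8*(-71 - 26) = -8*(-97) = 776)
(-110 + 105)*M = (-110 + 105)*776 = -5*776 = -3880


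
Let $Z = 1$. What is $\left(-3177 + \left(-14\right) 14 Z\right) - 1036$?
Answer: $-4409$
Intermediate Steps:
$\left(-3177 + \left(-14\right) 14 Z\right) - 1036 = \left(-3177 + \left(-14\right) 14 \cdot 1\right) - 1036 = \left(-3177 - 196\right) - 1036 = -3373 - 1036 = -4409$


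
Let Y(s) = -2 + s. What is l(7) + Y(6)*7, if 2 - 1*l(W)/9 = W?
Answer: -17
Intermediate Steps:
l(W) = 18 - 9*W
l(7) + Y(6)*7 = (18 - 9*7) + (-2 + 6)*7 = (18 - 63) + 4*7 = -45 + 28 = -17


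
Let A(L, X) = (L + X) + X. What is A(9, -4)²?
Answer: 1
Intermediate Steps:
A(L, X) = L + 2*X
A(9, -4)² = (9 + 2*(-4))² = (9 - 8)² = 1² = 1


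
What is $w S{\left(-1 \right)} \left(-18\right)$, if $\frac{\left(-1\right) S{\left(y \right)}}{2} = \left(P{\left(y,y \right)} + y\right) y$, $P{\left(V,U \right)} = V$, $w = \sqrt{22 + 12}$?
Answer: $72 \sqrt{34} \approx 419.83$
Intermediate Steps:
$w = \sqrt{34} \approx 5.8309$
$S{\left(y \right)} = - 4 y^{2}$ ($S{\left(y \right)} = - 2 \left(y + y\right) y = - 2 \cdot 2 y y = - 2 \cdot 2 y^{2} = - 4 y^{2}$)
$w S{\left(-1 \right)} \left(-18\right) = \sqrt{34} \left(- 4 \left(-1\right)^{2}\right) \left(-18\right) = \sqrt{34} \left(\left(-4\right) 1\right) \left(-18\right) = \sqrt{34} \left(-4\right) \left(-18\right) = - 4 \sqrt{34} \left(-18\right) = 72 \sqrt{34}$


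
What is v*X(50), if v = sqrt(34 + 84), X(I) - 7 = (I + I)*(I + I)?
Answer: 10007*sqrt(118) ≈ 1.0870e+5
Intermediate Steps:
X(I) = 7 + 4*I**2 (X(I) = 7 + (I + I)*(I + I) = 7 + (2*I)*(2*I) = 7 + 4*I**2)
v = sqrt(118) ≈ 10.863
v*X(50) = sqrt(118)*(7 + 4*50**2) = sqrt(118)*(7 + 4*2500) = sqrt(118)*(7 + 10000) = sqrt(118)*10007 = 10007*sqrt(118)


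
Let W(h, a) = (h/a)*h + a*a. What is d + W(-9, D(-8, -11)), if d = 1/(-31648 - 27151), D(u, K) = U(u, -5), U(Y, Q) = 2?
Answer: 5233109/117598 ≈ 44.500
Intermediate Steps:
D(u, K) = 2
d = -1/58799 (d = 1/(-58799) = -1/58799 ≈ -1.7007e-5)
W(h, a) = a² + h²/a (W(h, a) = h²/a + a² = a² + h²/a)
d + W(-9, D(-8, -11)) = -1/58799 + (2³ + (-9)²)/2 = -1/58799 + (8 + 81)/2 = -1/58799 + (½)*89 = -1/58799 + 89/2 = 5233109/117598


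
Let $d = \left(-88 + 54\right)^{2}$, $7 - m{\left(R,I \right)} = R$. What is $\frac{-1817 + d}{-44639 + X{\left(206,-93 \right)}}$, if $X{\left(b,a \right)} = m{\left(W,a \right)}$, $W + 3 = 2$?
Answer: $\frac{661}{44631} \approx 0.01481$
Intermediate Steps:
$W = -1$ ($W = -3 + 2 = -1$)
$m{\left(R,I \right)} = 7 - R$
$X{\left(b,a \right)} = 8$ ($X{\left(b,a \right)} = 7 - -1 = 7 + 1 = 8$)
$d = 1156$ ($d = \left(-34\right)^{2} = 1156$)
$\frac{-1817 + d}{-44639 + X{\left(206,-93 \right)}} = \frac{-1817 + 1156}{-44639 + 8} = - \frac{661}{-44631} = \left(-661\right) \left(- \frac{1}{44631}\right) = \frac{661}{44631}$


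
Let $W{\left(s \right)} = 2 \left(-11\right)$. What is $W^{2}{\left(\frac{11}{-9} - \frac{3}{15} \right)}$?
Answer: $484$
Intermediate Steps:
$W{\left(s \right)} = -22$
$W^{2}{\left(\frac{11}{-9} - \frac{3}{15} \right)} = \left(-22\right)^{2} = 484$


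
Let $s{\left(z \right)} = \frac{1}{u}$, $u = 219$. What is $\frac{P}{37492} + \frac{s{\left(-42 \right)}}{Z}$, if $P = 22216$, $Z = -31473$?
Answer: $\frac{2944724525}{4969555227} \approx 0.59255$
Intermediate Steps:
$s{\left(z \right)} = \frac{1}{219}$
$\frac{P}{37492} + \frac{s{\left(-42 \right)}}{Z} = \frac{22216}{37492} + \frac{1}{219 \left(-31473\right)} = 22216 \cdot \frac{1}{37492} + \frac{1}{219} \left(- \frac{1}{31473}\right) = \frac{5554}{9373} - \frac{1}{6892587} = \frac{2944724525}{4969555227}$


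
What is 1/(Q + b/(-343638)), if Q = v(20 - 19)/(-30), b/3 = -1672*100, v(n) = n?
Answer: 190910/272303 ≈ 0.70109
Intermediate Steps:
b = -501600 (b = 3*(-1672*100) = 3*(-167200) = -501600)
Q = -1/30 (Q = (20 - 19)/(-30) = 1*(-1/30) = -1/30 ≈ -0.033333)
1/(Q + b/(-343638)) = 1/(-1/30 - 501600/(-343638)) = 1/(-1/30 - 501600*(-1/343638)) = 1/(-1/30 + 83600/57273) = 1/(272303/190910) = 190910/272303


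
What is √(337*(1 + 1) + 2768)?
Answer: √3442 ≈ 58.669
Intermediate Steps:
√(337*(1 + 1) + 2768) = √(337*2 + 2768) = √(674 + 2768) = √3442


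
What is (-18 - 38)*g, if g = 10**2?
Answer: -5600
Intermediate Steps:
g = 100
(-18 - 38)*g = (-18 - 38)*100 = -56*100 = -5600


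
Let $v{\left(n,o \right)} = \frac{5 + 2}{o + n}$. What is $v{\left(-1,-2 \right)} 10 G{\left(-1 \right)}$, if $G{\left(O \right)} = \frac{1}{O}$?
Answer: $\frac{70}{3} \approx 23.333$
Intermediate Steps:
$v{\left(n,o \right)} = \frac{7}{n + o}$
$v{\left(-1,-2 \right)} 10 G{\left(-1 \right)} = \frac{\frac{7}{-1 - 2} \cdot 10}{-1} = \frac{7}{-3} \cdot 10 \left(-1\right) = 7 \left(- \frac{1}{3}\right) 10 \left(-1\right) = \left(- \frac{7}{3}\right) 10 \left(-1\right) = \left(- \frac{70}{3}\right) \left(-1\right) = \frac{70}{3}$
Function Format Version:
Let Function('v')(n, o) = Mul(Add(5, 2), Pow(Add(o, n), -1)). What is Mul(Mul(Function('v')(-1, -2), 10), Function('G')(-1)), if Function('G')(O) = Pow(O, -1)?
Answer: Rational(70, 3) ≈ 23.333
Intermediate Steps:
Function('v')(n, o) = Mul(7, Pow(Add(n, o), -1))
Mul(Mul(Function('v')(-1, -2), 10), Function('G')(-1)) = Mul(Mul(Mul(7, Pow(Add(-1, -2), -1)), 10), Pow(-1, -1)) = Mul(Mul(Mul(7, Pow(-3, -1)), 10), -1) = Mul(Mul(Mul(7, Rational(-1, 3)), 10), -1) = Mul(Mul(Rational(-7, 3), 10), -1) = Mul(Rational(-70, 3), -1) = Rational(70, 3)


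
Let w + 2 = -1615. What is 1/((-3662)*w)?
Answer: 1/5921454 ≈ 1.6888e-7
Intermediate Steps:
w = -1617 (w = -2 - 1615 = -1617)
1/((-3662)*w) = 1/(-3662*(-1617)) = -1/3662*(-1/1617) = 1/5921454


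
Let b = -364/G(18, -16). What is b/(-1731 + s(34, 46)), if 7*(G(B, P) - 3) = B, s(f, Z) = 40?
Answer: 196/5073 ≈ 0.038636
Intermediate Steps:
G(B, P) = 3 + B/7
b = -196/3 (b = -364/(3 + (⅐)*18) = -364/(3 + 18/7) = -364/39/7 = -364*7/39 = -196/3 ≈ -65.333)
b/(-1731 + s(34, 46)) = -196/(3*(-1731 + 40)) = -196/3/(-1691) = -196/3*(-1/1691) = 196/5073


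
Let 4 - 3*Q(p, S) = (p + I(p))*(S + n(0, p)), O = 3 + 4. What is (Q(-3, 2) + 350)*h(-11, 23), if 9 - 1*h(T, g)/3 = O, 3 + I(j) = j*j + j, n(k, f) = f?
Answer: 2108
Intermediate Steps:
O = 7
I(j) = -3 + j + j² (I(j) = -3 + (j*j + j) = -3 + (j² + j) = -3 + (j + j²) = -3 + j + j²)
h(T, g) = 6 (h(T, g) = 27 - 3*7 = 27 - 21 = 6)
Q(p, S) = 4/3 - (S + p)*(-3 + p² + 2*p)/3 (Q(p, S) = 4/3 - (p + (-3 + p + p²))*(S + p)/3 = 4/3 - (-3 + p² + 2*p)*(S + p)/3 = 4/3 - (S + p)*(-3 + p² + 2*p)/3)
(Q(-3, 2) + 350)*h(-11, 23) = ((4/3 - ⅓*(-3)² - ⅓*2*(-3) - ⅓*2*(-3 - 3 + (-3)²) - ⅓*(-3)*(-3 - 3 + (-3)²)) + 350)*6 = ((4/3 - ⅓*9 + 2 - ⅓*2*(-3 - 3 + 9) - ⅓*(-3)*(-3 - 3 + 9)) + 350)*6 = ((4/3 - 3 + 2 - ⅓*2*3 - ⅓*(-3)*3) + 350)*6 = ((4/3 - 3 + 2 - 2 + 3) + 350)*6 = (4/3 + 350)*6 = (1054/3)*6 = 2108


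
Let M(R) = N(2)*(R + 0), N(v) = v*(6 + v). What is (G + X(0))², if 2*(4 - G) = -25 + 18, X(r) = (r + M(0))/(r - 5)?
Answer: 225/4 ≈ 56.250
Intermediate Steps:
M(R) = 16*R (M(R) = (2*(6 + 2))*(R + 0) = (2*8)*R = 16*R)
X(r) = r/(-5 + r) (X(r) = (r + 16*0)/(r - 5) = (r + 0)/(-5 + r) = r/(-5 + r))
G = 15/2 (G = 4 - (-25 + 18)/2 = 4 - ½*(-7) = 4 + 7/2 = 15/2 ≈ 7.5000)
(G + X(0))² = (15/2 + 0/(-5 + 0))² = (15/2 + 0/(-5))² = (15/2 + 0*(-⅕))² = (15/2 + 0)² = (15/2)² = 225/4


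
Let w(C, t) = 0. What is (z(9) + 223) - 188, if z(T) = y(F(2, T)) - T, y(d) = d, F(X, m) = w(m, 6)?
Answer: 26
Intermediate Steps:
F(X, m) = 0
z(T) = -T (z(T) = 0 - T = -T)
(z(9) + 223) - 188 = (-1*9 + 223) - 188 = (-9 + 223) - 188 = 214 - 188 = 26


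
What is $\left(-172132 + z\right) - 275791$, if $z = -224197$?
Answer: $-672120$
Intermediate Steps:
$\left(-172132 + z\right) - 275791 = \left(-172132 - 224197\right) - 275791 = -396329 - 275791 = -672120$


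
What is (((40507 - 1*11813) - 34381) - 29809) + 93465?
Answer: 57969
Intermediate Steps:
(((40507 - 1*11813) - 34381) - 29809) + 93465 = (((40507 - 11813) - 34381) - 29809) + 93465 = ((28694 - 34381) - 29809) + 93465 = (-5687 - 29809) + 93465 = -35496 + 93465 = 57969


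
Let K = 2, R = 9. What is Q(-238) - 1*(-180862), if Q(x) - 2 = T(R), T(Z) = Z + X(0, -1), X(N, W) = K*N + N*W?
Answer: 180873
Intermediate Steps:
X(N, W) = 2*N + N*W
T(Z) = Z (T(Z) = Z + 0*(2 - 1) = Z + 0*1 = Z + 0 = Z)
Q(x) = 11 (Q(x) = 2 + 9 = 11)
Q(-238) - 1*(-180862) = 11 - 1*(-180862) = 11 + 180862 = 180873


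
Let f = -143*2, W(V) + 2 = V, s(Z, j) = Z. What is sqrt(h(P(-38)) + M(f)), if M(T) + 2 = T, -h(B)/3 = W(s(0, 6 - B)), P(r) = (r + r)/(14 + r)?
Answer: I*sqrt(282) ≈ 16.793*I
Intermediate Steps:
P(r) = 2*r/(14 + r) (P(r) = (2*r)/(14 + r) = 2*r/(14 + r))
W(V) = -2 + V
h(B) = 6 (h(B) = -3*(-2 + 0) = -3*(-2) = 6)
f = -286
M(T) = -2 + T
sqrt(h(P(-38)) + M(f)) = sqrt(6 + (-2 - 286)) = sqrt(6 - 288) = sqrt(-282) = I*sqrt(282)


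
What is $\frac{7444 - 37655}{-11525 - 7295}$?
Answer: $\frac{30211}{18820} \approx 1.6053$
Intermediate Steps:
$\frac{7444 - 37655}{-11525 - 7295} = \frac{7444 - 37655}{-18820} = \left(-30211\right) \left(- \frac{1}{18820}\right) = \frac{30211}{18820}$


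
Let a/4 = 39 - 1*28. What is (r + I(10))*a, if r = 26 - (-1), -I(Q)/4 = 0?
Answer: 1188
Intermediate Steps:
I(Q) = 0 (I(Q) = -4*0 = 0)
r = 27 (r = 26 - 1*(-1) = 26 + 1 = 27)
a = 44 (a = 4*(39 - 1*28) = 4*(39 - 28) = 4*11 = 44)
(r + I(10))*a = (27 + 0)*44 = 27*44 = 1188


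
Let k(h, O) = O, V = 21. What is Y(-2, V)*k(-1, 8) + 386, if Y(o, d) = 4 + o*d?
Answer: 82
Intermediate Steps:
Y(o, d) = 4 + d*o
Y(-2, V)*k(-1, 8) + 386 = (4 + 21*(-2))*8 + 386 = (4 - 42)*8 + 386 = -38*8 + 386 = -304 + 386 = 82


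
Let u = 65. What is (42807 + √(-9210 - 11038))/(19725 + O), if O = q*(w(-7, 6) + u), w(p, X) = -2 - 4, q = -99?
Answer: 14269/4628 + I*√5062/6942 ≈ 3.0832 + 0.010249*I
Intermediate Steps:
w(p, X) = -6
O = -5841 (O = -99*(-6 + 65) = -99*59 = -5841)
(42807 + √(-9210 - 11038))/(19725 + O) = (42807 + √(-9210 - 11038))/(19725 - 5841) = (42807 + √(-20248))/13884 = (42807 + 2*I*√5062)*(1/13884) = 14269/4628 + I*√5062/6942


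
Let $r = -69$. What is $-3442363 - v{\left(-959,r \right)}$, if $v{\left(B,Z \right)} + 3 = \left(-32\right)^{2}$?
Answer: $-3443384$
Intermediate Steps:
$v{\left(B,Z \right)} = 1021$ ($v{\left(B,Z \right)} = -3 + \left(-32\right)^{2} = -3 + 1024 = 1021$)
$-3442363 - v{\left(-959,r \right)} = -3442363 - 1021 = -3443384$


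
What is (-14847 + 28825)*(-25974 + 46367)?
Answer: 285053354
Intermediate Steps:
(-14847 + 28825)*(-25974 + 46367) = 13978*20393 = 285053354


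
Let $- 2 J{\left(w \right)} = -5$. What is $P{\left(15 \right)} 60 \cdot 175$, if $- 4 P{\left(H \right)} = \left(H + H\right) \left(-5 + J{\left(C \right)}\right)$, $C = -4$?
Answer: $196875$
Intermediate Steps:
$J{\left(w \right)} = \frac{5}{2}$ ($J{\left(w \right)} = \left(- \frac{1}{2}\right) \left(-5\right) = \frac{5}{2}$)
$P{\left(H \right)} = \frac{5 H}{4}$ ($P{\left(H \right)} = - \frac{\left(H + H\right) \left(-5 + \frac{5}{2}\right)}{4} = - \frac{2 H \left(- \frac{5}{2}\right)}{4} = - \frac{\left(-5\right) H}{4} = \frac{5 H}{4}$)
$P{\left(15 \right)} 60 \cdot 175 = \frac{5}{4} \cdot 15 \cdot 60 \cdot 175 = \frac{75}{4} \cdot 60 \cdot 175 = 1125 \cdot 175 = 196875$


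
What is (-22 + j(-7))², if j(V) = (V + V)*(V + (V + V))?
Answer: 73984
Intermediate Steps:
j(V) = 6*V² (j(V) = (2*V)*(V + 2*V) = (2*V)*(3*V) = 6*V²)
(-22 + j(-7))² = (-22 + 6*(-7)²)² = (-22 + 6*49)² = (-22 + 294)² = 272² = 73984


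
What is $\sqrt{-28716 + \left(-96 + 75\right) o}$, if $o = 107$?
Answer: $i \sqrt{30963} \approx 175.96 i$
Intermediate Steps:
$\sqrt{-28716 + \left(-96 + 75\right) o} = \sqrt{-28716 + \left(-96 + 75\right) 107} = \sqrt{-28716 - 2247} = \sqrt{-30963} = i \sqrt{30963}$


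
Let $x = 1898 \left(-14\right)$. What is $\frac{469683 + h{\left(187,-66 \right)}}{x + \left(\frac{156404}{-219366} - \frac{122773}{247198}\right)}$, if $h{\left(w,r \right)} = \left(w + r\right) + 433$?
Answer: $- \frac{1821390350014494}{102927220971829} \approx -17.696$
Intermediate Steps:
$x = -26572$
$h{\left(w,r \right)} = 433 + r + w$ ($h{\left(w,r \right)} = \left(r + w\right) + 433 = 433 + r + w$)
$\frac{469683 + h{\left(187,-66 \right)}}{x + \left(\frac{156404}{-219366} - \frac{122773}{247198}\right)} = \frac{469683 + \left(433 - 66 + 187\right)}{-26572 + \left(\frac{156404}{-219366} - \frac{122773}{247198}\right)} = \frac{469683 + 554}{-26572 + \left(156404 \left(- \frac{1}{219366}\right) - \frac{17539}{35314}\right)} = \frac{470237}{-26572 - \frac{4685355565}{3873345462}} = \frac{470237}{- \frac{102927220971829}{3873345462}} = 470237 \left(- \frac{3873345462}{102927220971829}\right) = - \frac{1821390350014494}{102927220971829}$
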